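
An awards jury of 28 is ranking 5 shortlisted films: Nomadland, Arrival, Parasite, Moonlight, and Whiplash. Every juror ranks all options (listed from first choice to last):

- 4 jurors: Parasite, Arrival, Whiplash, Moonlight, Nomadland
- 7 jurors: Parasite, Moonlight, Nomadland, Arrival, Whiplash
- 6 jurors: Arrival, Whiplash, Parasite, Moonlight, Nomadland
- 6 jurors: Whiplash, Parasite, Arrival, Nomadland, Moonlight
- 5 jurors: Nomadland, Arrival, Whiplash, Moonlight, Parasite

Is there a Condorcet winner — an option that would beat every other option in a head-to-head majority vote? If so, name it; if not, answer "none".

Checking pairwise contests:
Arrival beats Nomadland 16–12.
Parasite beats Arrival 17–11.
Whiplash beats Parasite 17–11.
Arrival beats Moonlight 21–7.
Arrival beats Whiplash 22–6.
Every option loses at least one head-to-head, so there is no Condorcet winner.

none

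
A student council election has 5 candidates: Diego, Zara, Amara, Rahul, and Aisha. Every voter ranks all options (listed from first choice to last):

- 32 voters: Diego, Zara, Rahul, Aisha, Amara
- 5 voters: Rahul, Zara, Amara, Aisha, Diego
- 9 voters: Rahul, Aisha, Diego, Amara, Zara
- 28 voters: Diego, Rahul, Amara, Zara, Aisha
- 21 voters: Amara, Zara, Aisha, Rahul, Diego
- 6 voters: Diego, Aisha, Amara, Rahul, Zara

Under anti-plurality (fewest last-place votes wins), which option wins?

Last-place votes: Diego 26, Zara 15, Amara 32, Rahul 0, Aisha 28.
Rahul is ranked last by the fewest voters, so Rahul wins.

Rahul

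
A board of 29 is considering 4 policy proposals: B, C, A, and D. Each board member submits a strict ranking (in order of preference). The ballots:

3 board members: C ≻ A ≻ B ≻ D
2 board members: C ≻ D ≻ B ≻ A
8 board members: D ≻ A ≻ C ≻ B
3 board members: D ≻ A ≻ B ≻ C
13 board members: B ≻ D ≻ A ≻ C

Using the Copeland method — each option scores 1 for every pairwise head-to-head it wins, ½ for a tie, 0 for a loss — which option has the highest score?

B: beats C, A, and D → score 3.
C: loses to B, A, and D → score 0.
A: beats C; loses to B and D → score 1.
D: beats C and A; loses to B → score 2.
B has the best pairwise record.

B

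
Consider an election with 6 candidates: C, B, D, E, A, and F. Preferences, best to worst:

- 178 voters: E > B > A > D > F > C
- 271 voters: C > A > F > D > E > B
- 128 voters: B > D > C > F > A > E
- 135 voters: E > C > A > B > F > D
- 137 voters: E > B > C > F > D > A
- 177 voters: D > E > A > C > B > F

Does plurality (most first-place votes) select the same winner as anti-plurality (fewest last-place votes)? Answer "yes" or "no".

Plurality — first-place votes: C 271, B 128, D 177, E 450, A 0, F 0. Winner: E.
Anti-plurality — last-place votes: C 178, B 271, D 135, E 128, A 137, F 177. Winner: E.
The two methods agree.

yes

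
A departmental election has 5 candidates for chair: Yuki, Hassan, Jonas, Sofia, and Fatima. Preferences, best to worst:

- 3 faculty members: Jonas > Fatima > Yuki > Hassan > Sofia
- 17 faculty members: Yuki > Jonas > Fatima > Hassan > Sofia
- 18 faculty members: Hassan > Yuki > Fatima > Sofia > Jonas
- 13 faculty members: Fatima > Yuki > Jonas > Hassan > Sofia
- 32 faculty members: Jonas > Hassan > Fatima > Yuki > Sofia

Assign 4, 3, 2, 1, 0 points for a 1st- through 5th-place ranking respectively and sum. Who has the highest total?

Jonas

Yuki: 3·2 + 17·4 + 18·3 + 13·3 + 32·1 = 199
Hassan: 3·1 + 17·1 + 18·4 + 13·1 + 32·3 = 201
Jonas: 3·4 + 17·3 + 18·0 + 13·2 + 32·4 = 217
Sofia: 3·0 + 17·0 + 18·1 + 13·0 + 32·0 = 18
Fatima: 3·3 + 17·2 + 18·2 + 13·4 + 32·2 = 195
Jonas has the highest Borda score (217).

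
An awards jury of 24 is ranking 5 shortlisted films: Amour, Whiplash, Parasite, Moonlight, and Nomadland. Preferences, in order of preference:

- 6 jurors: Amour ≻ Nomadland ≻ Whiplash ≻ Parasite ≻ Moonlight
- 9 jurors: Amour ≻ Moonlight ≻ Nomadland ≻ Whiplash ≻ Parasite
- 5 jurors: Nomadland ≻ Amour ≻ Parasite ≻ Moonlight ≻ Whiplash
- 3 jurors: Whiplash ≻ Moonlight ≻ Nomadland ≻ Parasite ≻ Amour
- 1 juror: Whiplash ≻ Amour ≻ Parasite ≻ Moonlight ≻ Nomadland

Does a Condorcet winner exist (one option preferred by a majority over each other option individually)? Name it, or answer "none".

Amour vs Whiplash: 20–4 for Amour.
Amour vs Parasite: 21–3 for Amour.
Amour vs Moonlight: 21–3 for Amour.
Amour vs Nomadland: 16–8 for Amour.
Amour beats every other option head-to-head.

Amour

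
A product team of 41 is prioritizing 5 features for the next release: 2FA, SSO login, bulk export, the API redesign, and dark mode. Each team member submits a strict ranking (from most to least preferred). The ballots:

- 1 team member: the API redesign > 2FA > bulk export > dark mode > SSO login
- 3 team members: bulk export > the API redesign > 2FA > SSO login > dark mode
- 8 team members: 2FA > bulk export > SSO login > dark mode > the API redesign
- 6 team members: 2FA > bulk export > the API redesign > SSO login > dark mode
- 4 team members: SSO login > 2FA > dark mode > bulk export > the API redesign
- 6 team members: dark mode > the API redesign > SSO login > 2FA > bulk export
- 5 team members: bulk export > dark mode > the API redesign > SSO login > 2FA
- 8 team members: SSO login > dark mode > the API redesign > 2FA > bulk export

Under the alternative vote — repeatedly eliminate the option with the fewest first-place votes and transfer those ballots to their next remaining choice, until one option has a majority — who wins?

SSO login

Round 1: 2FA 14, SSO login 12, bulk export 8, the API redesign 1, dark mode 6. Eliminate the API redesign.
Round 2: 2FA 15, SSO login 12, bulk export 8, dark mode 6. Eliminate dark mode.
Round 3: 2FA 15, SSO login 18, bulk export 8. Eliminate bulk export.
Round 4: 2FA 18, SSO login 23. SSO login has a majority.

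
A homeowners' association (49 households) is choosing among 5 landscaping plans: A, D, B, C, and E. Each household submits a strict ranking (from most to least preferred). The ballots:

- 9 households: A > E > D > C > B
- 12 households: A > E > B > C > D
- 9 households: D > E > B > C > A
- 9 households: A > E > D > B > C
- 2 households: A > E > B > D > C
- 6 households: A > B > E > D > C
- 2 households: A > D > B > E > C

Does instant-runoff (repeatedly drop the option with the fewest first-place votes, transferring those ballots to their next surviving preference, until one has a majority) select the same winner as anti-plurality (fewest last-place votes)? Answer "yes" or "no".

no

Instant-runoff — R1 A 40, D 9, B 0, C 0, E 0 (A winner). Winner: A.
Anti-plurality — last-place votes: A 9, D 12, B 9, C 19, E 0. Winner: E.
The two methods disagree.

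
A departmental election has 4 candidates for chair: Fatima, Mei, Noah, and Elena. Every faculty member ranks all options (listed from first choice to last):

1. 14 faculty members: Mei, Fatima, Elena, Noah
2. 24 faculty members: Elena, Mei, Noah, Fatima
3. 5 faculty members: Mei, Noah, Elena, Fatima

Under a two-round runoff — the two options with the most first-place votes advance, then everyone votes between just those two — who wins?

Round 1 first-place votes: Fatima 0, Mei 19, Noah 0, Elena 24.
Elena and Mei advance.
Runoff: Elena is preferred to Mei by 24 voters; Mei by 19.
Elena wins the runoff.

Elena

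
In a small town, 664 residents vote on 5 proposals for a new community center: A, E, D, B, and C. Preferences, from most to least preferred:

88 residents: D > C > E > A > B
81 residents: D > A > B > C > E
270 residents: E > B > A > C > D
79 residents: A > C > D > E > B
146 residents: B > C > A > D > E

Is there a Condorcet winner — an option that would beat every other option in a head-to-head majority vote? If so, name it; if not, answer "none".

none

Checking pairwise contests:
E beats A 358–306.
D beats E 394–270.
A beats D 495–169.
E beats B 437–227.
A beats C 430–234.
Every option loses at least one head-to-head, so there is no Condorcet winner.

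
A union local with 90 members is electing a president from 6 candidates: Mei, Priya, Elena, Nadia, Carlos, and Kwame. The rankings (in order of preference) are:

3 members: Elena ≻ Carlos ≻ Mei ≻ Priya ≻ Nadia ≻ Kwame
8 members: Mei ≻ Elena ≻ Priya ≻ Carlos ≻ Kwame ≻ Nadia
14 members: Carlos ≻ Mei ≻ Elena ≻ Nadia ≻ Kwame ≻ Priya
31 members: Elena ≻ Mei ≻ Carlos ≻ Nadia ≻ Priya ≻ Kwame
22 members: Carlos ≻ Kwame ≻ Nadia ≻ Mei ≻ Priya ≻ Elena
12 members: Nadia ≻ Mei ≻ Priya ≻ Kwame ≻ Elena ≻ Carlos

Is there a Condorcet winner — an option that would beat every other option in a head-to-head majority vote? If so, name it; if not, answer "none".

Mei

Mei vs Priya: 90–0 for Mei.
Mei vs Elena: 56–34 for Mei.
Mei vs Nadia: 56–34 for Mei.
Mei vs Carlos: 51–39 for Mei.
Mei vs Kwame: 68–22 for Mei.
Mei beats every other option head-to-head.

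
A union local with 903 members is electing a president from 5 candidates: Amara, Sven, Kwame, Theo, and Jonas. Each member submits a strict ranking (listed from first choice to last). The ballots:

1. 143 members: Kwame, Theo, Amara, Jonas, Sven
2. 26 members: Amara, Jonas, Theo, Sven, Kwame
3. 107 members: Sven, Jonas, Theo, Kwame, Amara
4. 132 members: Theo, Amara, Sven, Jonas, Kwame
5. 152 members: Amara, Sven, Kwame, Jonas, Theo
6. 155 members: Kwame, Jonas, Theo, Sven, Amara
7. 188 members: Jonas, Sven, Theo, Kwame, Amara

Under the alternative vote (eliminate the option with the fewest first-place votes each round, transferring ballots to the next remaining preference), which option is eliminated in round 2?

Theo

Round 1: Amara 178, Sven 107, Kwame 298, Theo 132, Jonas 188. Eliminate Sven.
Round 2: Amara 178, Kwame 298, Theo 132, Jonas 295. Eliminate Theo.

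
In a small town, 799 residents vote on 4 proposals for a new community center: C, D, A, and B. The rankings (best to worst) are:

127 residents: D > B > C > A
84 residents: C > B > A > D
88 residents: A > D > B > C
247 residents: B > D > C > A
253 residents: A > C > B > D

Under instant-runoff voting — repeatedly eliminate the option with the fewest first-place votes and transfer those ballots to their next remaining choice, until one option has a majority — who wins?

B

Round 1: C 84, D 127, A 341, B 247. Eliminate C.
Round 2: D 127, A 341, B 331. Eliminate D.
Round 3: A 341, B 458. B has a majority.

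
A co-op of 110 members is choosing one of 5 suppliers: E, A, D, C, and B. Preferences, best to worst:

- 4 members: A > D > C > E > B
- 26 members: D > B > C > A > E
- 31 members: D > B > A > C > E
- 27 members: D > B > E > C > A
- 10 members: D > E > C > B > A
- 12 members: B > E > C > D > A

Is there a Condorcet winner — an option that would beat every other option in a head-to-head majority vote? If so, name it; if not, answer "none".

D vs E: 98–12 for D.
D vs A: 106–4 for D.
D vs C: 98–12 for D.
D vs B: 98–12 for D.
D beats every other option head-to-head.

D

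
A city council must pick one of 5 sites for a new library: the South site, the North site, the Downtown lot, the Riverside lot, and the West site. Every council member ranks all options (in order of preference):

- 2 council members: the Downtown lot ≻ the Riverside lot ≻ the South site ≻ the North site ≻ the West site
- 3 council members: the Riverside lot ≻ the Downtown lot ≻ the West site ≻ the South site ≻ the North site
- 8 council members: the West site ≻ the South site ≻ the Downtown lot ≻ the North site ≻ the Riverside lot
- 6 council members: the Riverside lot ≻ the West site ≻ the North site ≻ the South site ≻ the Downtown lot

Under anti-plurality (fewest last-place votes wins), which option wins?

the South site

Last-place votes: the South site 0, the North site 3, the Downtown lot 6, the Riverside lot 8, the West site 2.
the South site is ranked last by the fewest voters, so the South site wins.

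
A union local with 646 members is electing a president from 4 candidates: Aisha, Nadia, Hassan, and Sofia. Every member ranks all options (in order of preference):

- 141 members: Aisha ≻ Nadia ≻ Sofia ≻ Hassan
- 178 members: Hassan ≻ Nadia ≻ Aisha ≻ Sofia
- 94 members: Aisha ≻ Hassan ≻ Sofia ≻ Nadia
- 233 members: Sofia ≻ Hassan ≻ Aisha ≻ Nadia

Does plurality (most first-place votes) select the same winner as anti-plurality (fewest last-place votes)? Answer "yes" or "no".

yes

Plurality — first-place votes: Aisha 235, Nadia 0, Hassan 178, Sofia 233. Winner: Aisha.
Anti-plurality — last-place votes: Aisha 0, Nadia 327, Hassan 141, Sofia 178. Winner: Aisha.
The two methods agree.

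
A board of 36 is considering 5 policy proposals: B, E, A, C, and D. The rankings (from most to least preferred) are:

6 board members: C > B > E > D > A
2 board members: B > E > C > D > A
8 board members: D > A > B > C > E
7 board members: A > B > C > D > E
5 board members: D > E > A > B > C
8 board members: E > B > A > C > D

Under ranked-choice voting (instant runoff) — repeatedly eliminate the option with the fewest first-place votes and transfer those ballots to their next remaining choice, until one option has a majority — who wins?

D

Round 1: B 2, E 8, A 7, C 6, D 13. Eliminate B.
Round 2: E 10, A 7, C 6, D 13. Eliminate C.
Round 3: E 16, A 7, D 13. Eliminate A.
Round 4: E 16, D 20. D has a majority.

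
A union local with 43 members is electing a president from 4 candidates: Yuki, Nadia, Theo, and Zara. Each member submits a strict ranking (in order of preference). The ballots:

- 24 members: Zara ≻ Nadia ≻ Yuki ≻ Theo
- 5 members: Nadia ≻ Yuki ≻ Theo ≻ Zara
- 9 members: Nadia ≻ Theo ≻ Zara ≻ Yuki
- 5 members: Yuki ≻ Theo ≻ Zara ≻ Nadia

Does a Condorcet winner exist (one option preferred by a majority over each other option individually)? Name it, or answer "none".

Zara vs Yuki: 33–10 for Zara.
Zara vs Nadia: 29–14 for Zara.
Zara vs Theo: 24–19 for Zara.
Zara beats every other option head-to-head.

Zara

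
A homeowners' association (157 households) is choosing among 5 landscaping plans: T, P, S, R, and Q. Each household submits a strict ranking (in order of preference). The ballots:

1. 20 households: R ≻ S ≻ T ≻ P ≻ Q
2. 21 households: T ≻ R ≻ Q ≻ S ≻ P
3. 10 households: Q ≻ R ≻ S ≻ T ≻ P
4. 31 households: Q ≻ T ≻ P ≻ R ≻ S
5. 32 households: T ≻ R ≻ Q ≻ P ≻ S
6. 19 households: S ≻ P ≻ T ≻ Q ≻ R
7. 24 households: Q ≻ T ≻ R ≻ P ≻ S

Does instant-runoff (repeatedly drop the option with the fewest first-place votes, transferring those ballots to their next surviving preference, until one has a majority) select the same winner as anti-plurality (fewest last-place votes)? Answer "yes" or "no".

Instant-runoff — R1 T 53, P 0, S 19, R 20, Q 65 (P out); R2 T 53, S 19, R 20, Q 65 (S out); R3 T 72, R 20, Q 65 (R out); R4 T 92, Q 65 (T winner). Winner: T.
Anti-plurality — last-place votes: T 0, P 31, S 87, R 19, Q 20. Winner: T.
The two methods agree.

yes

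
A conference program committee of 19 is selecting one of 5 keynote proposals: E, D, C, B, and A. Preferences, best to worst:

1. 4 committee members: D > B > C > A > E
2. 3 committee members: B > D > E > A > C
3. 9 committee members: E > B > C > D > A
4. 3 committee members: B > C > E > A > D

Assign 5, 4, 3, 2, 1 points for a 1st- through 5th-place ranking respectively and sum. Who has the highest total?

E: 4·1 + 3·3 + 9·5 + 3·3 = 67
D: 4·5 + 3·4 + 9·2 + 3·1 = 53
C: 4·3 + 3·1 + 9·3 + 3·4 = 54
B: 4·4 + 3·5 + 9·4 + 3·5 = 82
A: 4·2 + 3·2 + 9·1 + 3·2 = 29
B has the highest Borda score (82).

B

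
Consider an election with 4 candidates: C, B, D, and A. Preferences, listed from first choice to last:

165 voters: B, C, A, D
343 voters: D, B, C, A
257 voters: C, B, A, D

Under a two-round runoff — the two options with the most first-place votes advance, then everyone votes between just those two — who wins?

C

Round 1 first-place votes: C 257, B 165, D 343, A 0.
D and C advance.
Runoff: D is preferred to C by 343 voters; C by 422.
C wins the runoff.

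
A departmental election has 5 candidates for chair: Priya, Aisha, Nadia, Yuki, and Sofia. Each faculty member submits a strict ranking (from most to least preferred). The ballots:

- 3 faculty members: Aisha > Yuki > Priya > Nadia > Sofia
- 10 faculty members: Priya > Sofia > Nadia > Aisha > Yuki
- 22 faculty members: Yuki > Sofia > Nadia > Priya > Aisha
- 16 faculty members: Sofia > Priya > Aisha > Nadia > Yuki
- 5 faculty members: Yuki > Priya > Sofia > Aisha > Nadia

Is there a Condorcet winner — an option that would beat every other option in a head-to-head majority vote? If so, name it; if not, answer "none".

Checking pairwise contests:
Yuki beats Priya 30–26.
Priya beats Aisha 53–3.
Priya beats Nadia 34–22.
Aisha beats Yuki 29–27.
Yuki beats Sofia 30–26.
Every option loses at least one head-to-head, so there is no Condorcet winner.

none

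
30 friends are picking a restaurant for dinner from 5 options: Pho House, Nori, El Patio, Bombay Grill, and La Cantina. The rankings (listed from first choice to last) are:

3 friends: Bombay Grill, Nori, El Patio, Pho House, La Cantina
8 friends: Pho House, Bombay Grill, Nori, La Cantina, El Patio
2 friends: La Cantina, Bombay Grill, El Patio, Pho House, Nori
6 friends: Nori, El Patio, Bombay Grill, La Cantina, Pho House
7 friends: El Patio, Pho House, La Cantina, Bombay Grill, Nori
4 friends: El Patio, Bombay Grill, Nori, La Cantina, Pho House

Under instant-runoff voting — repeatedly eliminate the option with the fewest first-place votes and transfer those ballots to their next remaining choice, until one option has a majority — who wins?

Round 1: Pho House 8, Nori 6, El Patio 11, Bombay Grill 3, La Cantina 2. Eliminate La Cantina.
Round 2: Pho House 8, Nori 6, El Patio 11, Bombay Grill 5. Eliminate Bombay Grill.
Round 3: Pho House 8, Nori 9, El Patio 13. Eliminate Pho House.
Round 4: Nori 17, El Patio 13. Nori has a majority.

Nori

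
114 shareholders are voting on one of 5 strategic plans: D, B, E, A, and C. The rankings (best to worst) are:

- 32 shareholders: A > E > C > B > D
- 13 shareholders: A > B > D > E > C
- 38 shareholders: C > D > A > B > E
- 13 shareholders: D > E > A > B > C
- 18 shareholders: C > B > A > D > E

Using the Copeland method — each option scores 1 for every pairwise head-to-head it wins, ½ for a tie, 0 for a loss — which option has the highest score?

D: beats E; loses to B, A, and C → score 1.
B: beats D and E; loses to A and C → score 2.
E: beats C; loses to D, B, and A → score 1.
A: beats D, B, E, and C → score 4.
C: beats D and B; loses to E and A → score 2.
A has the best pairwise record.

A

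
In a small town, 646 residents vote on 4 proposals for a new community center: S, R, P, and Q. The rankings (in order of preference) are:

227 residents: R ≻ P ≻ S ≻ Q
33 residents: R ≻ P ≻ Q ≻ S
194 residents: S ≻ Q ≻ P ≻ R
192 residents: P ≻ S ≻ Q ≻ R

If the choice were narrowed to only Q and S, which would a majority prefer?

S

Voters preferring Q to S: 33; preferring S to Q: 613.
S wins the head-to-head.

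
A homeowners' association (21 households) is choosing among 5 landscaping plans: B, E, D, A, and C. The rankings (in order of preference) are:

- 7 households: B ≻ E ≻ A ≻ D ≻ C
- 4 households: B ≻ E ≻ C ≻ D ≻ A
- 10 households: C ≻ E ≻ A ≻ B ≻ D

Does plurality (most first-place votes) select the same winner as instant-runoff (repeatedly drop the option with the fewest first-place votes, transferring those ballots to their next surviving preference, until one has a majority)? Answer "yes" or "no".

yes

Plurality — first-place votes: B 11, E 0, D 0, A 0, C 10. Winner: B.
Instant-runoff — R1 B 11, E 0, D 0, A 0, C 10 (B winner). Winner: B.
The two methods agree.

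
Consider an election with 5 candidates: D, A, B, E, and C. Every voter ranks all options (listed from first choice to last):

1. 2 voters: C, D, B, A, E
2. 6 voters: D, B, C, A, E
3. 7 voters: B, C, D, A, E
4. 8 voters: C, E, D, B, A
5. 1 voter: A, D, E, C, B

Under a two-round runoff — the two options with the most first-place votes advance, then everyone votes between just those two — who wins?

B

Round 1 first-place votes: D 6, A 1, B 7, E 0, C 10.
C and B advance.
Runoff: C is preferred to B by 11 voters; B by 13.
B wins the runoff.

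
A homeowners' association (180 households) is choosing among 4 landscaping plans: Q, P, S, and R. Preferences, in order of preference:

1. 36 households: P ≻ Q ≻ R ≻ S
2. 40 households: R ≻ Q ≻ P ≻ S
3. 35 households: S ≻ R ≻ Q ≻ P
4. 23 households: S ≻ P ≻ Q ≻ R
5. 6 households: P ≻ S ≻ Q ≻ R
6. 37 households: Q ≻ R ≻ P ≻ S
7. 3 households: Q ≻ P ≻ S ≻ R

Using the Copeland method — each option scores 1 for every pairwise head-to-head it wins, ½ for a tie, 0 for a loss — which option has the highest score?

Q

Q: beats P, S, and R → score 3.
P: beats S; loses to Q and R → score 1.
S: loses to Q, P, and R → score 0.
R: beats P and S; loses to Q → score 2.
Q has the best pairwise record.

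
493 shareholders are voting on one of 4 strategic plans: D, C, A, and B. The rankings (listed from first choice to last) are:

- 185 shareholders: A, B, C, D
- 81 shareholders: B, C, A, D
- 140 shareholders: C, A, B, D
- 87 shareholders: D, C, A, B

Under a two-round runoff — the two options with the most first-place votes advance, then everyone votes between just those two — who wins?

Round 1 first-place votes: D 87, C 140, A 185, B 81.
A and C advance.
Runoff: A is preferred to C by 185 voters; C by 308.
C wins the runoff.

C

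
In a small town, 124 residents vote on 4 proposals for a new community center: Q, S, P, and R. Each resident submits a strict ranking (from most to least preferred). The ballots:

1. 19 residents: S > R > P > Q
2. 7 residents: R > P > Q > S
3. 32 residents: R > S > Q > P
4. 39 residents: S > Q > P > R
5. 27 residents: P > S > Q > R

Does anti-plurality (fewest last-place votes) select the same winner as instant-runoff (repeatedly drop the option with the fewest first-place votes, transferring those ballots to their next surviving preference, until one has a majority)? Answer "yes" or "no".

Anti-plurality — last-place votes: Q 19, S 7, P 32, R 66. Winner: S.
Instant-runoff — R1 Q 0, S 58, P 27, R 39 (Q out); R2 S 58, P 27, R 39 (P out); R3 S 85, R 39 (S winner). Winner: S.
The two methods agree.

yes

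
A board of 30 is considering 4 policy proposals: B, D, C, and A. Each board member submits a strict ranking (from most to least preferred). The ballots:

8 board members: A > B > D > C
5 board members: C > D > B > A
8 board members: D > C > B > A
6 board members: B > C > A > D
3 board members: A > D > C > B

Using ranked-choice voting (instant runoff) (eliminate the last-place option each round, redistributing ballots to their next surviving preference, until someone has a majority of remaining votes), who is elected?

A

Round 1: B 6, D 8, C 5, A 11. Eliminate C.
Round 2: B 6, D 13, A 11. Eliminate B.
Round 3: D 13, A 17. A has a majority.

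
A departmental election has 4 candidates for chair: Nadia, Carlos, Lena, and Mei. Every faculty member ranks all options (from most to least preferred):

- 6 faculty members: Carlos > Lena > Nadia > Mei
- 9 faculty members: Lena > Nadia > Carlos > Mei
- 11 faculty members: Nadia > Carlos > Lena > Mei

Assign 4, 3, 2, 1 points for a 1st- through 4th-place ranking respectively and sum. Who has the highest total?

Nadia

Nadia: 6·2 + 9·3 + 11·4 = 83
Carlos: 6·4 + 9·2 + 11·3 = 75
Lena: 6·3 + 9·4 + 11·2 = 76
Mei: 6·1 + 9·1 + 11·1 = 26
Nadia has the highest Borda score (83).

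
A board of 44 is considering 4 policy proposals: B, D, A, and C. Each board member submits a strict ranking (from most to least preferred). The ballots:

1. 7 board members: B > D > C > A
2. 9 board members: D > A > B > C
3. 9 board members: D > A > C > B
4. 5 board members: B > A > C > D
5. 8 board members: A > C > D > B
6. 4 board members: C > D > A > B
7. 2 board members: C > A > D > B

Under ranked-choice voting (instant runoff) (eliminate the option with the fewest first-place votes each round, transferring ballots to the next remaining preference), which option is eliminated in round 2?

Round 1: B 12, D 18, A 8, C 6. Eliminate C.
Round 2: B 12, D 22, A 10. Eliminate A.

A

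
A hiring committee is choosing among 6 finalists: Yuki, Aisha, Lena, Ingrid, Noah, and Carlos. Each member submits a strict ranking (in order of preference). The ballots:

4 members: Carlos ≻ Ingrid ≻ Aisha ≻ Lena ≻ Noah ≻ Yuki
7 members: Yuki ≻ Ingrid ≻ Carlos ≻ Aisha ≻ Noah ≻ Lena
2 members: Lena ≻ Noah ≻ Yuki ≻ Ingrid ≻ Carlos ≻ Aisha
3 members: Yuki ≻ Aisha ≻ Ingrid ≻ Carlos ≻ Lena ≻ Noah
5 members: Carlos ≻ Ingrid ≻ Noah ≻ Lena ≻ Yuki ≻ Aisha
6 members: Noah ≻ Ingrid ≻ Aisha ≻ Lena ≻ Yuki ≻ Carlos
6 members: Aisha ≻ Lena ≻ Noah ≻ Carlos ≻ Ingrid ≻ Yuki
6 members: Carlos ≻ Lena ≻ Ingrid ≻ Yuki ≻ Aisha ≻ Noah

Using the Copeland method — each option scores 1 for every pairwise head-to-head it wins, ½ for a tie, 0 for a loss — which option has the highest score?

Carlos

Yuki: beats Aisha; loses to Lena, Ingrid, Noah, and Carlos → score 1.
Aisha: beats Lena and Noah; loses to Yuki, Ingrid, and Carlos → score 2.
Lena: beats Yuki and Noah; loses to Aisha, Ingrid, and Carlos → score 2.
Ingrid: beats Yuki, Aisha, Lena, and Noah; loses to Carlos → score 4.
Noah: beats Yuki; loses to Aisha, Lena, Ingrid, and Carlos → score 1.
Carlos: beats Yuki, Aisha, Lena, Ingrid, and Noah → score 5.
Carlos has the best pairwise record.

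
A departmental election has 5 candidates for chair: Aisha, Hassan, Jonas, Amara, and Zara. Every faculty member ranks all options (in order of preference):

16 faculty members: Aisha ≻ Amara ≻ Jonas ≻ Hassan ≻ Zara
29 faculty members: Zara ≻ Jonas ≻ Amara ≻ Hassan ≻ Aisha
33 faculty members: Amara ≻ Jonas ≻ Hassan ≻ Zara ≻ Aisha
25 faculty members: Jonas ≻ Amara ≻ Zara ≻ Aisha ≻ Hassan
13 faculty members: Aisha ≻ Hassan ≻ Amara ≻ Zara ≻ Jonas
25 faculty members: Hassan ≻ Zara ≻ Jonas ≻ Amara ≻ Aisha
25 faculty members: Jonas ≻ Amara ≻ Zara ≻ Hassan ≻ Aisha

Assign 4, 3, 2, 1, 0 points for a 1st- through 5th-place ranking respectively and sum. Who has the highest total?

Jonas

Aisha: 16·4 + 29·0 + 33·0 + 25·1 + 13·4 + 25·0 + 25·0 = 141
Hassan: 16·1 + 29·1 + 33·2 + 25·0 + 13·3 + 25·4 + 25·1 = 275
Jonas: 16·2 + 29·3 + 33·3 + 25·4 + 13·0 + 25·2 + 25·4 = 468
Amara: 16·3 + 29·2 + 33·4 + 25·3 + 13·2 + 25·1 + 25·3 = 439
Zara: 16·0 + 29·4 + 33·1 + 25·2 + 13·1 + 25·3 + 25·2 = 337
Jonas has the highest Borda score (468).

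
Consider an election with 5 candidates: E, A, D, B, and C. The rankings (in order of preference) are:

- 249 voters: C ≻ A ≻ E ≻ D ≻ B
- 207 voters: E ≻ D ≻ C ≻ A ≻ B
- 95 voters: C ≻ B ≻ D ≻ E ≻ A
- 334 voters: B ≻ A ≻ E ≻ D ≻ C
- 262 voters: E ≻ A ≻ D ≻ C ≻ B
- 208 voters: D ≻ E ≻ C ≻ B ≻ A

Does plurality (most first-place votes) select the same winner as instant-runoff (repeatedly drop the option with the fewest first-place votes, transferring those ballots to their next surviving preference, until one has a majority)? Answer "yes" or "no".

Plurality — first-place votes: E 469, A 0, D 208, B 334, C 344. Winner: E.
Instant-runoff — R1 E 469, A 0, D 208, B 334, C 344 (A out); R2 E 469, D 208, B 334, C 344 (D out); R3 E 677, B 334, C 344 (B out); R4 E 1011, C 344 (E winner). Winner: E.
The two methods agree.

yes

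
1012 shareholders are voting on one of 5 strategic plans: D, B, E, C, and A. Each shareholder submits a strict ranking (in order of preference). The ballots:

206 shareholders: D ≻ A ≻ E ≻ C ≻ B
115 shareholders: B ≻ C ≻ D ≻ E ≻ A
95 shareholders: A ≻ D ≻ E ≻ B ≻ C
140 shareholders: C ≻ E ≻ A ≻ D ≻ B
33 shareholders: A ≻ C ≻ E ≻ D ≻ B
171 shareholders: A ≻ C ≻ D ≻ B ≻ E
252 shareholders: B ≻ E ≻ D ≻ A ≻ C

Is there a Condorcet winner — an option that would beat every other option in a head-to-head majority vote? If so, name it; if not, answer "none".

D vs B: 645–367 for D.
D vs E: 587–425 for D.
D vs C: 553–459 for D.
D vs A: 573–439 for D.
D beats every other option head-to-head.

D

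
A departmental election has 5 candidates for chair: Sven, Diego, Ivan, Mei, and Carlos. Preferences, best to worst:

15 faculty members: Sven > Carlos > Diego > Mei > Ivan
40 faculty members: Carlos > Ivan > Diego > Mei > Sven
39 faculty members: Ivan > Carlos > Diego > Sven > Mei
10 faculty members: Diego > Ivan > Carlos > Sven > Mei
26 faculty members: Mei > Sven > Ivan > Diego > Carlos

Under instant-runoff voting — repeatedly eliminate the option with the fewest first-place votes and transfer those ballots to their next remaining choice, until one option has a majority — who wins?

Ivan

Round 1: Sven 15, Diego 10, Ivan 39, Mei 26, Carlos 40. Eliminate Diego.
Round 2: Sven 15, Ivan 49, Mei 26, Carlos 40. Eliminate Sven.
Round 3: Ivan 49, Mei 26, Carlos 55. Eliminate Mei.
Round 4: Ivan 75, Carlos 55. Ivan has a majority.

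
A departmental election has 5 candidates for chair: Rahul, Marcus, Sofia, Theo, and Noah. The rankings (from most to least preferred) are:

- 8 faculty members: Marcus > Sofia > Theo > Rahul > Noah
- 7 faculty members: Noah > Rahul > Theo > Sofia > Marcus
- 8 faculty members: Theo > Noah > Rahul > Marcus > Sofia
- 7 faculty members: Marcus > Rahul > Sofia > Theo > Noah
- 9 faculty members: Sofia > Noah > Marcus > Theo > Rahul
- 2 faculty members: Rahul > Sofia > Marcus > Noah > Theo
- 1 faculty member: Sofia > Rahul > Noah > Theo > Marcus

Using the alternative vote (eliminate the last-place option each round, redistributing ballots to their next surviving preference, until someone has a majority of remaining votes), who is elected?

Round 1: Rahul 2, Marcus 15, Sofia 10, Theo 8, Noah 7. Eliminate Rahul.
Round 2: Marcus 15, Sofia 12, Theo 8, Noah 7. Eliminate Noah.
Round 3: Marcus 15, Sofia 12, Theo 15. Eliminate Sofia.
Round 4: Marcus 26, Theo 16. Marcus has a majority.

Marcus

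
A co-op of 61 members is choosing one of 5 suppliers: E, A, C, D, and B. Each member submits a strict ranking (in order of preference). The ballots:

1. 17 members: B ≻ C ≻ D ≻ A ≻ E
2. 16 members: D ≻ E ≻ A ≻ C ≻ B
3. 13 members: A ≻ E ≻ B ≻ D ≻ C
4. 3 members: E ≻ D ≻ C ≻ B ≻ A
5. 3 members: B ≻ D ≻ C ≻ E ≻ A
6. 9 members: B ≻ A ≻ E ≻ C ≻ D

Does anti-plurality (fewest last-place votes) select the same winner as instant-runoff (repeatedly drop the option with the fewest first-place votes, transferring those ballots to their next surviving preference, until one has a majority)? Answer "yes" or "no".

Anti-plurality — last-place votes: E 17, A 6, C 13, D 9, B 16. Winner: A.
Instant-runoff — R1 E 3, A 13, C 0, D 16, B 29 (C out); R2 E 3, A 13, D 16, B 29 (E out); R3 A 13, D 19, B 29 (A out); R4 D 19, B 42 (B winner). Winner: B.
The two methods disagree.

no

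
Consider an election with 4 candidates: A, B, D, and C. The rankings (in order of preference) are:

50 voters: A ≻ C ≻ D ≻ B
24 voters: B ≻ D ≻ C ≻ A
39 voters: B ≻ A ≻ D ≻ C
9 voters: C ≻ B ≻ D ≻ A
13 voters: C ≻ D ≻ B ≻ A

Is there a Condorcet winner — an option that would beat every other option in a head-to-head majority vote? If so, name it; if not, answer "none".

none

Checking pairwise contests:
B beats A 85–50.
C beats B 72–63.
A beats D 89–46.
A beats C 89–46.
Every option loses at least one head-to-head, so there is no Condorcet winner.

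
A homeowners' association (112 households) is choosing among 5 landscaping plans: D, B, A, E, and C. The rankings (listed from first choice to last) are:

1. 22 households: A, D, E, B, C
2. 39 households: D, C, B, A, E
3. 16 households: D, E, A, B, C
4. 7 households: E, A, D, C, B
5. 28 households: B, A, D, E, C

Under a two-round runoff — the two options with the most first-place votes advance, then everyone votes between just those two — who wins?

Round 1 first-place votes: D 55, B 28, A 22, E 7, C 0.
D and B advance.
Runoff: D is preferred to B by 84 voters; B by 28.
D wins the runoff.

D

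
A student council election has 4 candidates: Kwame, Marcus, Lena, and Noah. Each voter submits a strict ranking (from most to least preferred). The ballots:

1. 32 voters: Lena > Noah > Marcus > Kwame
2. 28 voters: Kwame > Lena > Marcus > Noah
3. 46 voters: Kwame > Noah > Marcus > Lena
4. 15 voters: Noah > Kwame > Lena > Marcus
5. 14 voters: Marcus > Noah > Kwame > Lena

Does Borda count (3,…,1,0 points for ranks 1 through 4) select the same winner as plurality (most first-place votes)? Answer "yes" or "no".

Borda — scores: Kwame 266, Marcus 148, Lena 167, Noah 229. Winner: Kwame.
Plurality — first-place votes: Kwame 74, Marcus 14, Lena 32, Noah 15. Winner: Kwame.
The two methods agree.

yes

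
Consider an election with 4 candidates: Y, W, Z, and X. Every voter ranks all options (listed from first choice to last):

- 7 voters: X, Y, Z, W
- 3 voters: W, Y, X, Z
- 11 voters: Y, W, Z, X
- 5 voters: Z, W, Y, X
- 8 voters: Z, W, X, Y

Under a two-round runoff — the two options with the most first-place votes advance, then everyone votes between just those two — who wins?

Y

Round 1 first-place votes: Y 11, W 3, Z 13, X 7.
Z and Y advance.
Runoff: Z is preferred to Y by 13 voters; Y by 21.
Y wins the runoff.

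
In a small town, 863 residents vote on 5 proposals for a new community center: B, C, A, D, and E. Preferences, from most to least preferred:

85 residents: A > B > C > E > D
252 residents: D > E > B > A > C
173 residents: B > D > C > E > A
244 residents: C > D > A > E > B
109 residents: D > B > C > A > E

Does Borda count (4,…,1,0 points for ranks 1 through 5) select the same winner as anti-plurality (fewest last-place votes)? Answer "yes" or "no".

Borda — scores: B 1778, C 1710, A 1189, D 2695, E 1258. Winner: D.
Anti-plurality — last-place votes: B 244, C 252, A 173, D 85, E 109. Winner: D.
The two methods agree.

yes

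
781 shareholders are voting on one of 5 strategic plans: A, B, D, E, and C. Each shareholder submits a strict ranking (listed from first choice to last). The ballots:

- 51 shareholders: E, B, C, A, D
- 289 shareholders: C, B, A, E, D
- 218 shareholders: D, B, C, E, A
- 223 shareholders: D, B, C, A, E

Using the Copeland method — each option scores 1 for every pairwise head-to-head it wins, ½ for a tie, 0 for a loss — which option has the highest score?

D

A: beats E; loses to B, D, and C → score 1.
B: beats A, E, and C; loses to D → score 3.
D: beats A, B, E, and C → score 4.
E: loses to A, B, D, and C → score 0.
C: beats A and E; loses to B and D → score 2.
D has the best pairwise record.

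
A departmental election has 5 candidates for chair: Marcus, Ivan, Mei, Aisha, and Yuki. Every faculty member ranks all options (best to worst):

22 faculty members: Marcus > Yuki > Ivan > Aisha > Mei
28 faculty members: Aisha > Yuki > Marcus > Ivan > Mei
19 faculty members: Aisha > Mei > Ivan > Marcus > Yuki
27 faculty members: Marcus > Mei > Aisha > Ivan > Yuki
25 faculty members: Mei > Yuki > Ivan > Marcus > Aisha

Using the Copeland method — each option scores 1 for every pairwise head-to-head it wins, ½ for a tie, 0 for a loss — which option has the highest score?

Marcus

Marcus: beats Ivan, Mei, Aisha, and Yuki → score 4.
Ivan: loses to Marcus, Mei, Aisha, and Yuki → score 0.
Mei: beats Ivan and Yuki; loses to Marcus and Aisha → score 2.
Aisha: beats Ivan, Mei, and Yuki; loses to Marcus → score 3.
Yuki: beats Ivan; loses to Marcus, Mei, and Aisha → score 1.
Marcus has the best pairwise record.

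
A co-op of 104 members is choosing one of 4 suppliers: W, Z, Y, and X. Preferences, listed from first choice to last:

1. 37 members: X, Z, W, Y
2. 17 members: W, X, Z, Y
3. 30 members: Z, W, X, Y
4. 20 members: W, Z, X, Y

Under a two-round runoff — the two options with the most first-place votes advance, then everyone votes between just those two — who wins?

W

Round 1 first-place votes: W 37, Z 30, Y 0, X 37.
X and W advance.
Runoff: X is preferred to W by 37 voters; W by 67.
W wins the runoff.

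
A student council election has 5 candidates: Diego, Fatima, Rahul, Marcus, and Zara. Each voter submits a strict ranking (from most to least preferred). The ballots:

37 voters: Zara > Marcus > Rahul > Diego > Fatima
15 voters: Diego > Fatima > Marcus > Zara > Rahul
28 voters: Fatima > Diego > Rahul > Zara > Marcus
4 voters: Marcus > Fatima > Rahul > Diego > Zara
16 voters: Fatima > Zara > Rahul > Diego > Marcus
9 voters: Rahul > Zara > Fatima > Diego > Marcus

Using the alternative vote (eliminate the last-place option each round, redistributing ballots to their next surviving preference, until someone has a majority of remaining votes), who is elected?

Round 1: Diego 15, Fatima 44, Rahul 9, Marcus 4, Zara 37. Eliminate Marcus.
Round 2: Diego 15, Fatima 48, Rahul 9, Zara 37. Eliminate Rahul.
Round 3: Diego 15, Fatima 48, Zara 46. Eliminate Diego.
Round 4: Fatima 63, Zara 46. Fatima has a majority.

Fatima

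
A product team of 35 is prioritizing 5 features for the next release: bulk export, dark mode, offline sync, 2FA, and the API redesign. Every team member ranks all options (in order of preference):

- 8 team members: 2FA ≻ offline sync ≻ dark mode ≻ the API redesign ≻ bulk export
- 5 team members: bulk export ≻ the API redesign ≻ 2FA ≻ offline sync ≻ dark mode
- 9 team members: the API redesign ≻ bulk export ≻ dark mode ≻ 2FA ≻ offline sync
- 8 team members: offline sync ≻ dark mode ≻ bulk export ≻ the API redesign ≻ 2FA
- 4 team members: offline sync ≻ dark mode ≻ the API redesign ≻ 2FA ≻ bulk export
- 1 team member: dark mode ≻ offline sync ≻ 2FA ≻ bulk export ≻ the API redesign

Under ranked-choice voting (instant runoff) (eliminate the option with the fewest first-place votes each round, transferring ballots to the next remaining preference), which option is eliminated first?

Round 1: bulk export 5, dark mode 1, offline sync 12, 2FA 8, the API redesign 9. Eliminate dark mode.

dark mode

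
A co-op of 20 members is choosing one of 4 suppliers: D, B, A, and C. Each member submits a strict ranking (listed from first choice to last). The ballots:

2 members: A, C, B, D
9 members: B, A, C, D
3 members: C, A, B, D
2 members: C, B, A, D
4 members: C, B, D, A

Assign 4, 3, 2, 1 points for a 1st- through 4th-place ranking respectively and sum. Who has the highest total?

B

D: 2·1 + 9·1 + 3·1 + 2·1 + 4·2 = 24
B: 2·2 + 9·4 + 3·2 + 2·3 + 4·3 = 64
A: 2·4 + 9·3 + 3·3 + 2·2 + 4·1 = 52
C: 2·3 + 9·2 + 3·4 + 2·4 + 4·4 = 60
B has the highest Borda score (64).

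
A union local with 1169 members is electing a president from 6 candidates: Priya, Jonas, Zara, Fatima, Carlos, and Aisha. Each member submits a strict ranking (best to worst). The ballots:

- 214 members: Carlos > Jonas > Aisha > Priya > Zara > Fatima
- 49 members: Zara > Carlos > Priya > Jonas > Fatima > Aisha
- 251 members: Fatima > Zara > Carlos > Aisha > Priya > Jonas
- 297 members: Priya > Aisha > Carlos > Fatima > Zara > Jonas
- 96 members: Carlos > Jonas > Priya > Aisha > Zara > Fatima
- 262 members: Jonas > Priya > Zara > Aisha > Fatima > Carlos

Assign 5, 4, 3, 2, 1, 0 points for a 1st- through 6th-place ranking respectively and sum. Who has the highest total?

Priya: 214·2 + 49·3 + 251·1 + 297·5 + 96·3 + 262·4 = 3647
Jonas: 214·4 + 49·2 + 251·0 + 297·0 + 96·4 + 262·5 = 2648
Zara: 214·1 + 49·5 + 251·4 + 297·1 + 96·1 + 262·3 = 2642
Fatima: 214·0 + 49·1 + 251·5 + 297·2 + 96·0 + 262·1 = 2160
Carlos: 214·5 + 49·4 + 251·3 + 297·3 + 96·5 + 262·0 = 3390
Aisha: 214·3 + 49·0 + 251·2 + 297·4 + 96·2 + 262·2 = 3048
Priya has the highest Borda score (3647).

Priya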